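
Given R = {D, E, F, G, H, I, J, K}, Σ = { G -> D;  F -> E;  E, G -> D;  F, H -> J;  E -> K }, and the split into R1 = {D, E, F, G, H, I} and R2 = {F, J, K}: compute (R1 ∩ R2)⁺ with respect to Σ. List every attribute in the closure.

E, F, K

R1 ∩ R2 = {F}.
F → E applies, adding E
E → K applies, adding K
Closure: {E, F, K}.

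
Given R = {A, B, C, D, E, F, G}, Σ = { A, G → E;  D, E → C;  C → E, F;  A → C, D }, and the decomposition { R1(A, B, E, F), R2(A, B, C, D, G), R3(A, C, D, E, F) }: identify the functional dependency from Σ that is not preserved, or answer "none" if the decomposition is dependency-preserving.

none

A, G → E: restricted closure across fragments reaches E.
D, E → C lies within R3.
C → E, F lies within R3.
A → C, D lies within R2.
Every dependency is enforceable on the fragments, so the decomposition is dependency-preserving.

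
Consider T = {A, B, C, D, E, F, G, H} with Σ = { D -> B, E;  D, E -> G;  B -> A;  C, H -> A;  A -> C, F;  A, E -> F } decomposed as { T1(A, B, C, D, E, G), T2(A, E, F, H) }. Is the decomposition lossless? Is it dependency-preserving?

lossy and not dependency-preserving

Lossless test: (A, E)⁺ = {A, C, E, F}, which is a superkey of neither fragment — lossy.
Dependency preservation: the restricted closure of {C, H} across the fragments never reaches {A}, so C, H → A cannot be enforced without a join — not preserved.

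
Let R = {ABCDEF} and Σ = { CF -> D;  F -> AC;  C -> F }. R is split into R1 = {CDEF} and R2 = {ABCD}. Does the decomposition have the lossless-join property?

No

Common attributes: R1 ∩ R2 = {CD}.
Closure of {CD}: C → F applies, adding F; F → AC applies, adding A. So (CD)⁺ = {ACDF}.
The closure contains neither all of R1 = {CDEF} nor all of R2 = {ABCD}, so the common attributes are not a superkey of either fragment. The join is lossy.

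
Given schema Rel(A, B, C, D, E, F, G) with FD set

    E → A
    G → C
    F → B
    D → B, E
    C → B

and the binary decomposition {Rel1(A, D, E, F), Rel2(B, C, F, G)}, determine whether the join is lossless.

Common attributes: Rel1 ∩ Rel2 = {F}.
Closure of {F}: F → B applies, adding B. So (F)⁺ = {B, F}.
The closure contains neither all of Rel1 = {A, D, E, F} nor all of Rel2 = {B, C, F, G}, so the common attributes are not a superkey of either fragment. The join is lossy.

No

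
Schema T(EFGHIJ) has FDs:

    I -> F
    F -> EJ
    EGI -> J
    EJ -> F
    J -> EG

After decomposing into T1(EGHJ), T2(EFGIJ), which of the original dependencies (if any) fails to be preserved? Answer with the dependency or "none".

none

I → F lies within T2.
F → EJ lies within T2.
EGI → J lies within T2.
EJ → F lies within T2.
J → EG lies within T1.
Every dependency is enforceable on the fragments, so the decomposition is dependency-preserving.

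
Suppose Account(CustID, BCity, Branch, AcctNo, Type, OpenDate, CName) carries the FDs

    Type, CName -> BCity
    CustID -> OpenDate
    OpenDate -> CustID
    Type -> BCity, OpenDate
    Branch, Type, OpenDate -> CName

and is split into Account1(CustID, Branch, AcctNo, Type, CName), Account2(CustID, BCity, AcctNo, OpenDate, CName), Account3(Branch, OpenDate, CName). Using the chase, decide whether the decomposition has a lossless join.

No

Chase test. Columns are CustID, BCity, Branch, AcctNo, Type, OpenDate, CName; row i has aⱼ where attribute j ∈ Accounti, else bᵢⱼ.
Initial tableau (one row per fragment):
  row 1: a1 b12 a3 a4 a5 b16 a7
  row 2: a1 a2 b23 a4 b25 a6 a7
  row 3: b31 b32 a3 b34 b35 a6 a7
Rows 1 and 2 agree on CustID; apply CustID→OpenDate and equate their OpenDate entries.
Rows 1 and 3 agree on OpenDate; apply OpenDate→CustID and equate their CustID entries.
No row becomes fully distinguished — the join is lossy.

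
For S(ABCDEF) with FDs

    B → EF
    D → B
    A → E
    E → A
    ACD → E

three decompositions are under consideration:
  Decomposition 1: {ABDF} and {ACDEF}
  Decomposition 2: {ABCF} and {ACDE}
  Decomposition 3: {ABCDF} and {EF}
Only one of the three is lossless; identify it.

Decomposition 1: common = {ADF}, closure = {ABDEF} → lossless.
Decomposition 2: common = {AC}, closure = {ACE} → lossy.
Decomposition 3: common = {F}, closure = {F} → lossy.

Decomposition 1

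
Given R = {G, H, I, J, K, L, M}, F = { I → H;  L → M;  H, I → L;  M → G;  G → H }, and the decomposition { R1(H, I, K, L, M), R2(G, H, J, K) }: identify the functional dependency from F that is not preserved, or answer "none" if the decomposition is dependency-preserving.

Check M → G: no single fragment contains all of {G, M}, and the restricted closure of {M} across the fragments never reaches {G}.
I → H is preserved.
L → M is preserved.
H, I → L is preserved.
G → H is preserved.

M → G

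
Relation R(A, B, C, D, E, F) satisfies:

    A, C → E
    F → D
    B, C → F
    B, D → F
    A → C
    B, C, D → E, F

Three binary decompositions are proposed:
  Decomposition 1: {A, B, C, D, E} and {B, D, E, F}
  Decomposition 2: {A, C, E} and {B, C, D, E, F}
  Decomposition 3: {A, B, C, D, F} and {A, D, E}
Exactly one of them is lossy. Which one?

Decomposition 2

Decomposition 1: common = {B, D, E}, closure = {B, D, E, F} → lossless.
Decomposition 2: common = {C, E}, closure = {C, E} → lossy.
Decomposition 3: common = {A, D}, closure = {A, C, D, E} → lossless.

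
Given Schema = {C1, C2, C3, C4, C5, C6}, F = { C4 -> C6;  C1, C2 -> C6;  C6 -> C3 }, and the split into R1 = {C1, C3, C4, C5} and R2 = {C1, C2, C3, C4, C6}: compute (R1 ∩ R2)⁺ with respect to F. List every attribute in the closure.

C1, C3, C4, C6

R1 ∩ R2 = {C1, C3, C4}.
C4 → C6 applies, adding C6
Closure: {C1, C3, C4, C6}.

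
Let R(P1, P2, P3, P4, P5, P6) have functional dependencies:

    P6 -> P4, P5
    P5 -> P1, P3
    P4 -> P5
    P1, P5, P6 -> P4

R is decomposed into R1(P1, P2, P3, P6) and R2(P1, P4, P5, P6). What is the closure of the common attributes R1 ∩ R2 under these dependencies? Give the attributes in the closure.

R1 ∩ R2 = {P1, P6}.
P6 → P4, P5 applies, adding P4, P5
P5 → P1, P3 applies, adding P3
Closure: {P1, P3, P4, P5, P6}.

P1, P3, P4, P5, P6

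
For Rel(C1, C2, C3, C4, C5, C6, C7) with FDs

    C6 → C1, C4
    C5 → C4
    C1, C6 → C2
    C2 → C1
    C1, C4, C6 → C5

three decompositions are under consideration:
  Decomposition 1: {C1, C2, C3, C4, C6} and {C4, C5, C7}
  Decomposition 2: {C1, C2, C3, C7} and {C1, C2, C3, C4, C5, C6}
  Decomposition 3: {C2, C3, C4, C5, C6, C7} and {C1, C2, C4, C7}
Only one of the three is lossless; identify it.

Decomposition 3

Decomposition 1: common = {C4}, closure = {C4} → lossy.
Decomposition 2: common = {C1, C2, C3}, closure = {C1, C2, C3} → lossy.
Decomposition 3: common = {C2, C4, C7}, closure = {C1, C2, C4, C7} → lossless.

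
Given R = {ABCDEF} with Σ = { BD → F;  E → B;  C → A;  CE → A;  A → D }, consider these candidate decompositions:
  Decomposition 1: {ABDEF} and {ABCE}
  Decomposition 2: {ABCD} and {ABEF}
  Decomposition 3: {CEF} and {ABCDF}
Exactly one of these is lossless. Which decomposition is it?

Decomposition 1

Decomposition 1: common = {ABE}, closure = {ABDEF} → lossless.
Decomposition 2: common = {AB}, closure = {ABDF} → lossy.
Decomposition 3: common = {CF}, closure = {ACDF} → lossy.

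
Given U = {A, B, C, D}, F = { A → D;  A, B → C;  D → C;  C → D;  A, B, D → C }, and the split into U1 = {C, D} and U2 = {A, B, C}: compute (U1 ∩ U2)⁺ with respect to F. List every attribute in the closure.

C, D

U1 ∩ U2 = {C}.
C → D applies, adding D
Closure: {C, D}.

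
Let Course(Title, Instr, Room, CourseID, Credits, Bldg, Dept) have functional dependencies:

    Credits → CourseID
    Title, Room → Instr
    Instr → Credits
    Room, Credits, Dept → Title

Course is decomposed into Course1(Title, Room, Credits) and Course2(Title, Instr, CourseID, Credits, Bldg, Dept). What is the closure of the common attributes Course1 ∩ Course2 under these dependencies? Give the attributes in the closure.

Title, CourseID, Credits

Course1 ∩ Course2 = {Title, Credits}.
Credits → CourseID applies, adding CourseID
Closure: {Title, CourseID, Credits}.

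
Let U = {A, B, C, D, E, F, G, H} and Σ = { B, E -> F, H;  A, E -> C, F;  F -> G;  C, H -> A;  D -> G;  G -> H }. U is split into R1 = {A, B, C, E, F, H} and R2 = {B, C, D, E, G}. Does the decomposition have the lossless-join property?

Common attributes: R1 ∩ R2 = {B, C, E}.
Closure of {B, C, E}: B, E → F, H applies, adding F, H; F → G applies, adding G; C, H → A applies, adding A. So (B, C, E)⁺ = {A, B, C, E, F, G, H}.
This closure contains every attribute of R1, so R1 ∩ R2 → R1. The join is lossless.

Yes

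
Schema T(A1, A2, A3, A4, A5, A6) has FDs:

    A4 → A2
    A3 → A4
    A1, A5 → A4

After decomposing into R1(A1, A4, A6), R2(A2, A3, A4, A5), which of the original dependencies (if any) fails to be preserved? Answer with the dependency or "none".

Check A1, A5 → A4: no single fragment contains all of {A1, A4, A5}, and the restricted closure of {A1, A5} across the fragments never reaches {A4}.
A4 → A2 is preserved.
A3 → A4 is preserved.

A1, A5 → A4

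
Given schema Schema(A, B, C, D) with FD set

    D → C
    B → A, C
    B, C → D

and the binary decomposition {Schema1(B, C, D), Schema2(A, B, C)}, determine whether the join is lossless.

Common attributes: Schema1 ∩ Schema2 = {B, C}.
Closure of {B, C}: B → A, C applies, adding A; B, C → D applies, adding D. So (B, C)⁺ = {A, B, C, D}.
This closure contains every attribute of Schema1, so Schema1 ∩ Schema2 → Schema1. The join is lossless.

Yes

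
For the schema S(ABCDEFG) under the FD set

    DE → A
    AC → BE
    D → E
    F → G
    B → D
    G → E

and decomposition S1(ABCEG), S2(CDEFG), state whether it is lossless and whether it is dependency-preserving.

Lossless test: (CEG)⁺ = {CEG}, which is a superkey of neither fragment — lossy.
Dependency preservation: the restricted closure of {DE} across the fragments never reaches {A}, so DE → A cannot be enforced without a join — not preserved.

lossy and not dependency-preserving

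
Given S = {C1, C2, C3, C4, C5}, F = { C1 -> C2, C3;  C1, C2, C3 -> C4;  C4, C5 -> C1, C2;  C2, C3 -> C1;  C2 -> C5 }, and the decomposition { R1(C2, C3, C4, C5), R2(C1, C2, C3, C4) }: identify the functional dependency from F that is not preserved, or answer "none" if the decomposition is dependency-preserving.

none

C1 → C2, C3 lies within R2.
C1, C2, C3 → C4 lies within R2.
C4, C5 → C1, C2: restricted closure across fragments reaches C1, C2.
C2, C3 → C1 lies within R2.
C2 → C5 lies within R1.
Every dependency is enforceable on the fragments, so the decomposition is dependency-preserving.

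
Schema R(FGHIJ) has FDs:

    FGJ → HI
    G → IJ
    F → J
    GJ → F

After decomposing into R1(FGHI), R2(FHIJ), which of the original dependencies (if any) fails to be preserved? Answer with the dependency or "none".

none

FGJ → HI: restricted closure across fragments reaches HI.
G → IJ: restricted closure across fragments reaches IJ.
F → J lies within R2.
GJ → F: restricted closure across fragments reaches F.
Every dependency is enforceable on the fragments, so the decomposition is dependency-preserving.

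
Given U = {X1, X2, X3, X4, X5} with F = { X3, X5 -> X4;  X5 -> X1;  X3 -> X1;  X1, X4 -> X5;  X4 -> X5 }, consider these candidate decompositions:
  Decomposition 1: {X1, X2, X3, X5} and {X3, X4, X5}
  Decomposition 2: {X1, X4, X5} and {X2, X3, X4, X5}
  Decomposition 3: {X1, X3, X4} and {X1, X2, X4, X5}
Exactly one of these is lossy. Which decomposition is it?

Decomposition 3

Decomposition 1: common = {X3, X5}, closure = {X1, X3, X4, X5} → lossless.
Decomposition 2: common = {X4, X5}, closure = {X1, X4, X5} → lossless.
Decomposition 3: common = {X1, X4}, closure = {X1, X4, X5} → lossy.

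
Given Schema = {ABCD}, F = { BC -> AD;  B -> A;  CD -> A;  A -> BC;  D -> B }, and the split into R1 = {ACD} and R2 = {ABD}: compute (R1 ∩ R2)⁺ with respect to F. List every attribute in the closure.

R1 ∩ R2 = {AD}.
A → BC applies, adding BC
Closure: {ABCD}.

ABCD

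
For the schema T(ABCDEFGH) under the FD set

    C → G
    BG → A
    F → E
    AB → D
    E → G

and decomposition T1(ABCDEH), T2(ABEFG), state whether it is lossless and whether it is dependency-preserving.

Lossless test: (ABE)⁺ = {ABDEG}, which is a superkey of neither fragment — lossy.
Dependency preservation: the restricted closure of {C} across the fragments never reaches {G}, so C → G cannot be enforced without a join — not preserved.

lossy and not dependency-preserving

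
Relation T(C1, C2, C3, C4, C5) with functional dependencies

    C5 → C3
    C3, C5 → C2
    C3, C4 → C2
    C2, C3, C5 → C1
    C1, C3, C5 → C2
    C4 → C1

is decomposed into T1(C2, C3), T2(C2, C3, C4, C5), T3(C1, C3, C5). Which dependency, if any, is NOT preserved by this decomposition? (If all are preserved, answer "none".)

Check C4 → C1: no single fragment contains all of {C1, C4}, and the restricted closure of {C4} across the fragments never reaches {C1}.
C5 → C3 is preserved.
C3, C5 → C2 is preserved.
C3, C4 → C2 is preserved.
C2, C3, C5 → C1 is preserved.
C1, C3, C5 → C2 is preserved.

C4 → C1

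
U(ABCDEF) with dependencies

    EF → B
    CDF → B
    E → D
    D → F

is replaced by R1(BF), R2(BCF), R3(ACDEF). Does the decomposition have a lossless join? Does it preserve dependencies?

Lossless test (chase): applying each FD to every pair of rows produces no changes in the tableau, so no row becomes fully distinguished — the join is lossy.
Dependency preservation: the restricted closure of {EF} across the fragments never reaches {B}, so EF → B cannot be enforced without a join — not preserved.

lossy and not dependency-preserving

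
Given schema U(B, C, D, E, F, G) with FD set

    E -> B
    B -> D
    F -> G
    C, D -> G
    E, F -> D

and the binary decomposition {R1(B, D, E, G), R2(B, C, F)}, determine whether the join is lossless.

No

Common attributes: R1 ∩ R2 = {B}.
Closure of {B}: B → D applies, adding D. So (B)⁺ = {B, D}.
The closure contains neither all of R1 = {B, D, E, G} nor all of R2 = {B, C, F}, so the common attributes are not a superkey of either fragment. The join is lossy.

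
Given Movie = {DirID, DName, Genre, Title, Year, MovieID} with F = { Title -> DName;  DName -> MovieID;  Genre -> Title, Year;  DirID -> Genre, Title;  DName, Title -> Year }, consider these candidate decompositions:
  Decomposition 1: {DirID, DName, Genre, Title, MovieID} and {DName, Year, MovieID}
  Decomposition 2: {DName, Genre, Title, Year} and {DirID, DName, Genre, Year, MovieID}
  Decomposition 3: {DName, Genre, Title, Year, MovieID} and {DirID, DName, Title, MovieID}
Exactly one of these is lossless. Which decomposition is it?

Decomposition 2

Decomposition 1: common = {DName, MovieID}, closure = {DName, MovieID} → lossy.
Decomposition 2: common = {DName, Genre, Year}, closure = {DName, Genre, Title, Year, MovieID} → lossless.
Decomposition 3: common = {DName, Title, MovieID}, closure = {DName, Title, Year, MovieID} → lossy.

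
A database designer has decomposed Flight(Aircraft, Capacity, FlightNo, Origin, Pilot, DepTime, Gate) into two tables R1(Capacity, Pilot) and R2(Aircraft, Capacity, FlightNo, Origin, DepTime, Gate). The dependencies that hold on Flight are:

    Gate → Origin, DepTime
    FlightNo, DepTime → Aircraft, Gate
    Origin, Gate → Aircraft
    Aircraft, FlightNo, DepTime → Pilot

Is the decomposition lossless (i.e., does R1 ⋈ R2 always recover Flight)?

Common attributes: R1 ∩ R2 = {Capacity}.
No dependency enlarges {Capacity}, so (Capacity)⁺ = {Capacity}.
The closure contains neither all of R1 = {Capacity, Pilot} nor all of R2 = {Aircraft, Capacity, FlightNo, Origin, DepTime, Gate}, so the common attributes are not a superkey of either fragment. The join is lossy.

No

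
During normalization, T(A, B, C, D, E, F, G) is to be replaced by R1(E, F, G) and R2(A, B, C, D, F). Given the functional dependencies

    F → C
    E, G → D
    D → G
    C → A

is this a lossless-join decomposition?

Common attributes: R1 ∩ R2 = {F}.
Closure of {F}: F → C applies, adding C; C → A applies, adding A. So (F)⁺ = {A, C, F}.
The closure contains neither all of R1 = {E, F, G} nor all of R2 = {A, B, C, D, F}, so the common attributes are not a superkey of either fragment. The join is lossy.

No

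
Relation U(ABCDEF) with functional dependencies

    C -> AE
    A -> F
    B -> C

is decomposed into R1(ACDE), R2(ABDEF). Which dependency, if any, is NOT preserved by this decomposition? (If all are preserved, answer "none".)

Check B → C: no single fragment contains all of {BC}, and the restricted closure of {B} across the fragments never reaches {C}.
C → AE is preserved.
A → F is preserved.

B -> C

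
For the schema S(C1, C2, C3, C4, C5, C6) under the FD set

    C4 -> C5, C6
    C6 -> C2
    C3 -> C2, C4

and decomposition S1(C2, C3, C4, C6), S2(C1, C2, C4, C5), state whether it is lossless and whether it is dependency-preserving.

lossy but dependency-preserving

Lossless test: (C2, C4)⁺ = {C2, C4, C5, C6}, which is a superkey of neither fragment — lossy.
Dependency preservation: C4 → C5, C6 is not contained in any single fragment, but the restricted closure of its left-hand side across the fragments still reaches the right-hand side; the remaining FDs each lie inside some fragment. All dependencies are preserved.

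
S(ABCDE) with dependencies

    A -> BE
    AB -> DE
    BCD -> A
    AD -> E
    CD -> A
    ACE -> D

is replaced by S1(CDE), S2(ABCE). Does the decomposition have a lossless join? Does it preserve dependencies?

Lossless test: (CE)⁺ = {CE}, which is a superkey of neither fragment — lossy.
Dependency preservation: the restricted closure of {AB} across the fragments never reaches {DE}, so AB → DE cannot be enforced without a join — not preserved.

lossy and not dependency-preserving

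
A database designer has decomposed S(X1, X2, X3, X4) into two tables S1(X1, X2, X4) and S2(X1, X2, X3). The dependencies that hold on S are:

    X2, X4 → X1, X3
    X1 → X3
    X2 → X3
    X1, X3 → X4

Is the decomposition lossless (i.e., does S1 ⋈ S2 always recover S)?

Common attributes: S1 ∩ S2 = {X1, X2}.
Closure of {X1, X2}: X1 → X3 applies, adding X3; X1, X3 → X4 applies, adding X4. So (X1, X2)⁺ = {X1, X2, X3, X4}.
This closure contains every attribute of S1, so S1 ∩ S2 → S1. The join is lossless.

Yes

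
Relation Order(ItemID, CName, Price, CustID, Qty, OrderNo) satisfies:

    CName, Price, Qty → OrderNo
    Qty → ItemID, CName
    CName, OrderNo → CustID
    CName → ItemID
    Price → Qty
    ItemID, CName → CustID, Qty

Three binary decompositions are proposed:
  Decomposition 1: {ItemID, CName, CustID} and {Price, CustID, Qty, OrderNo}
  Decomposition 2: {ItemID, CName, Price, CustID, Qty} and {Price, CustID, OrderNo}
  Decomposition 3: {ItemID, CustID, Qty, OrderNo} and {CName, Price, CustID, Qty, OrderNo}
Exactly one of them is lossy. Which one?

Decomposition 1

Decomposition 1: common = {CustID}, closure = {CustID} → lossy.
Decomposition 2: common = {Price, CustID}, closure = {ItemID, CName, Price, CustID, Qty, OrderNo} → lossless.
Decomposition 3: common = {CustID, Qty, OrderNo}, closure = {ItemID, CName, CustID, Qty, OrderNo} → lossless.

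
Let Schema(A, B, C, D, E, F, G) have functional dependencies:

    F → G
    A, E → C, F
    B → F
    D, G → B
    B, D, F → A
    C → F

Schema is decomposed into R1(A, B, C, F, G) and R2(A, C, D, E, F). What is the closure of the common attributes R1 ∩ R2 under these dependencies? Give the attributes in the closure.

A, C, F, G

R1 ∩ R2 = {A, C, F}.
F → G applies, adding G
Closure: {A, C, F, G}.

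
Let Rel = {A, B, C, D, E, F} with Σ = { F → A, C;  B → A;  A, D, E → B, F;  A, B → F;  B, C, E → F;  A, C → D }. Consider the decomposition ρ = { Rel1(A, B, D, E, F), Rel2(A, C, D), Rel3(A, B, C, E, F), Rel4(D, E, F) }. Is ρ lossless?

Yes

Chase test. Columns are A, B, C, D, E, F; row i has aⱼ where attribute j ∈ Reli, else bᵢⱼ.
Initial tableau (one row per fragment):
  row 1: a1 a2 b13 a4 a5 a6
  row 2: a1 b22 a3 a4 b25 b26
  row 3: a1 a2 a3 b34 a5 a6
  row 4: b41 b42 b43 a4 a5 a6
Rows 1 and 3 agree on F; apply F→A, C and equate their A, C entries.
Rows 1 and 4 agree on F; apply F→A, C and equate their A, C entries.
Rows 1 and 4 agree on A, D, E; apply A, D, E→B, F and equate their B, F entries.
Rows 1 and 3 agree on A, C; apply A, C→D and equate their D entries.
Row 1 is now all distinguished symbols — the join is lossless.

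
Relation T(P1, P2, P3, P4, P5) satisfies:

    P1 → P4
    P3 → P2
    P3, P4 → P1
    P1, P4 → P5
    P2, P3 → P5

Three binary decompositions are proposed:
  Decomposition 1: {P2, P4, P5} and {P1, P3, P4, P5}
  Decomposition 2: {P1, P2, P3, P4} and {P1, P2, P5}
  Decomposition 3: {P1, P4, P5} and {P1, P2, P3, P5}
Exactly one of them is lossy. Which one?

Decomposition 1: common = {P4, P5}, closure = {P4, P5} → lossy.
Decomposition 2: common = {P1, P2}, closure = {P1, P2, P4, P5} → lossless.
Decomposition 3: common = {P1, P5}, closure = {P1, P4, P5} → lossless.

Decomposition 1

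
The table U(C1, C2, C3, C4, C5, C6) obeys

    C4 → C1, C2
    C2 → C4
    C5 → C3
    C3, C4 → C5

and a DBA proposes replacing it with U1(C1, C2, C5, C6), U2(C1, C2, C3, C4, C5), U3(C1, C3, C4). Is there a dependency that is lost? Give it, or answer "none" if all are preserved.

none

C4 → C1, C2 lies within U2.
C2 → C4 lies within U2.
C5 → C3 lies within U2.
C3, C4 → C5 lies within U2.
Every dependency is enforceable on the fragments, so the decomposition is dependency-preserving.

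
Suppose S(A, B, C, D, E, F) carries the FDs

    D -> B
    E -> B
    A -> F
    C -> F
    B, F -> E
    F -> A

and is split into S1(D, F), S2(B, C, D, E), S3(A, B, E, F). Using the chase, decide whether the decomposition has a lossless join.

Chase test. Columns are A, B, C, D, E, F; row i has aⱼ where attribute j ∈ Si, else bᵢⱼ.
Initial tableau (one row per fragment):
  row 1: b11 b12 b13 a4 b15 a6
  row 2: b21 a2 a3 a4 a5 b26
  row 3: a1 a2 b33 b34 a5 a6
Rows 1 and 2 agree on D; apply D→B and equate their B entries.
Rows 1 and 3 agree on B, F; apply B, F→E and equate their E entries.
Rows 1 and 3 agree on F; apply F→A and equate their A entries.
No row becomes fully distinguished — the join is lossy.

No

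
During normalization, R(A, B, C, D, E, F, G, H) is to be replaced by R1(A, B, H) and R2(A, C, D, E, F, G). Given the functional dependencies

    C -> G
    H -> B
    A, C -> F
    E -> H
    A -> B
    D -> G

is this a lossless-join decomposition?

Common attributes: R1 ∩ R2 = {A}.
Closure of {A}: A → B applies, adding B. So (A)⁺ = {A, B}.
The closure contains neither all of R1 = {A, B, H} nor all of R2 = {A, C, D, E, F, G}, so the common attributes are not a superkey of either fragment. The join is lossy.

No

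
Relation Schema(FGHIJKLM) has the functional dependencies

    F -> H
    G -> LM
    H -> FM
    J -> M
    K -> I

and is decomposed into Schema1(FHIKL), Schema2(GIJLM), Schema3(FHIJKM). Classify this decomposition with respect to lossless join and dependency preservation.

lossy but dependency-preserving

Lossless test (chase): Rows 1 and 3 agree on H; apply H→FM and equate their FM entries. No row becomes fully distinguished — the join is lossy.
Dependency preservation: every FD's attributes lie within a single fragment, so each can be enforced locally — preserved.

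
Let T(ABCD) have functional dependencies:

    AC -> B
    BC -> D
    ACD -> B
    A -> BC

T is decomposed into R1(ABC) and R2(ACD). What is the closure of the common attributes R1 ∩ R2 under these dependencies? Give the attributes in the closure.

ABCD

R1 ∩ R2 = {AC}.
AC → B applies, adding B
BC → D applies, adding D
Closure: {ABCD}.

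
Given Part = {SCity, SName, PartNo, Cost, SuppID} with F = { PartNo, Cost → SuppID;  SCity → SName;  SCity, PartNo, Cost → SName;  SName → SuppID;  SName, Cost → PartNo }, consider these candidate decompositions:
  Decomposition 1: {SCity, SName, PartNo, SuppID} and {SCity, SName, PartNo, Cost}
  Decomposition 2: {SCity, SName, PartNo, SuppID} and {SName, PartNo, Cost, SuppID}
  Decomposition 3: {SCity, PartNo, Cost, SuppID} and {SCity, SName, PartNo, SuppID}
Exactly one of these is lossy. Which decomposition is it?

Decomposition 2

Decomposition 1: common = {SCity, SName, PartNo}, closure = {SCity, SName, PartNo, SuppID} → lossless.
Decomposition 2: common = {SName, PartNo, SuppID}, closure = {SName, PartNo, SuppID} → lossy.
Decomposition 3: common = {SCity, PartNo, SuppID}, closure = {SCity, SName, PartNo, SuppID} → lossless.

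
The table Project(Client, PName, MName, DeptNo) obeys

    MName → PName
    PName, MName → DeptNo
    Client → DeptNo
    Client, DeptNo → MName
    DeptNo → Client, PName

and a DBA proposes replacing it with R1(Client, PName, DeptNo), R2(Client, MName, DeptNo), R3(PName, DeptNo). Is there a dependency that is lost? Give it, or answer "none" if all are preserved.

none

MName → PName: restricted closure across fragments reaches PName.
PName, MName → DeptNo: restricted closure across fragments reaches DeptNo.
Client → DeptNo lies within R1.
Client, DeptNo → MName lies within R2.
DeptNo → Client, PName lies within R1.
Every dependency is enforceable on the fragments, so the decomposition is dependency-preserving.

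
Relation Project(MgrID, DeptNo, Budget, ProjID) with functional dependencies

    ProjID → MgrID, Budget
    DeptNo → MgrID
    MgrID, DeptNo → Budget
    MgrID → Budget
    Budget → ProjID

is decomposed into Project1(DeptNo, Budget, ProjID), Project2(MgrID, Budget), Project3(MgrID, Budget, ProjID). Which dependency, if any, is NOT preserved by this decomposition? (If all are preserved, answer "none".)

none

ProjID → MgrID, Budget lies within Project3.
DeptNo → MgrID: restricted closure across fragments reaches MgrID.
MgrID, DeptNo → Budget: restricted closure across fragments reaches Budget.
MgrID → Budget lies within Project2.
Budget → ProjID lies within Project1.
Every dependency is enforceable on the fragments, so the decomposition is dependency-preserving.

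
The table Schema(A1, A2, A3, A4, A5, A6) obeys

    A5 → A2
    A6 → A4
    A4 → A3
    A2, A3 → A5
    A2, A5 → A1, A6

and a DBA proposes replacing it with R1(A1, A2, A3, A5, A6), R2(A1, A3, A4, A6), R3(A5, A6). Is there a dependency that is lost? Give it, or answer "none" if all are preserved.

A5 → A2 lies within R1.
A6 → A4 lies within R2.
A4 → A3 lies within R2.
A2, A3 → A5 lies within R1.
A2, A5 → A1, A6 lies within R1.
Every dependency is enforceable on the fragments, so the decomposition is dependency-preserving.

none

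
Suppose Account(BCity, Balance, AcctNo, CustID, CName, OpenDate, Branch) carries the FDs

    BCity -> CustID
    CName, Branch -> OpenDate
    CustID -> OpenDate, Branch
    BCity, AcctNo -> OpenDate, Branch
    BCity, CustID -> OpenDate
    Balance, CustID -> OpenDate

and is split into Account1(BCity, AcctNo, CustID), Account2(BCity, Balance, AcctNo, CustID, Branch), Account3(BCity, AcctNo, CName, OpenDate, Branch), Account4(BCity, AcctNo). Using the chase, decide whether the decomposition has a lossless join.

No

Chase test. Columns are BCity, Balance, AcctNo, CustID, CName, OpenDate, Branch; row i has aⱼ where attribute j ∈ Accounti, else bᵢⱼ.
Initial tableau (one row per fragment):
  row 1: a1 b12 a3 a4 b15 b16 b17
  row 2: a1 a2 a3 a4 b25 b26 a7
  row 3: a1 b32 a3 b34 a5 a6 a7
  row 4: a1 b42 a3 b44 b45 b46 b47
Rows 1 and 3 agree on BCity; apply BCity→CustID and equate their CustID entries.
Rows 1 and 4 agree on BCity; apply BCity→CustID and equate their CustID entries.
Rows 1 and 2 agree on CustID; apply CustID→OpenDate, Branch and equate their OpenDate, Branch entries.
Rows 1 and 3 agree on CustID; apply CustID→OpenDate, Branch and equate their OpenDate, Branch entries.
Rows 1 and 4 agree on CustID; apply CustID→OpenDate, Branch and equate their OpenDate, Branch entries.
No row becomes fully distinguished — the join is lossy.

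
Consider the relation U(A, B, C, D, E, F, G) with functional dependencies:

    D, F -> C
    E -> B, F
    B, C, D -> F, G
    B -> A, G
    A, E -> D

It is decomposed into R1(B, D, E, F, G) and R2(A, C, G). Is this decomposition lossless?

Common attributes: R1 ∩ R2 = {G}.
No dependency enlarges {G}, so (G)⁺ = {G}.
The closure contains neither all of R1 = {B, D, E, F, G} nor all of R2 = {A, C, G}, so the common attributes are not a superkey of either fragment. The join is lossy.

No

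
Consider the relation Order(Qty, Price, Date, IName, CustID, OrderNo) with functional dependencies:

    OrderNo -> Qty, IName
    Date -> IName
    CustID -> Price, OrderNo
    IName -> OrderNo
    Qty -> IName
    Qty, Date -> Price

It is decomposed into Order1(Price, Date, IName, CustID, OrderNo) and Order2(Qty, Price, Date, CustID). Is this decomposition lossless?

Yes

Common attributes: Order1 ∩ Order2 = {Price, Date, CustID}.
Closure of {Price, Date, CustID}: Date → IName applies, adding IName; CustID → Price, OrderNo applies, adding OrderNo; OrderNo → Qty, IName applies, adding Qty. So (Price, Date, CustID)⁺ = {Qty, Price, Date, IName, CustID, OrderNo}.
This closure contains every attribute of Order1, so Order1 ∩ Order2 → Order1. The join is lossless.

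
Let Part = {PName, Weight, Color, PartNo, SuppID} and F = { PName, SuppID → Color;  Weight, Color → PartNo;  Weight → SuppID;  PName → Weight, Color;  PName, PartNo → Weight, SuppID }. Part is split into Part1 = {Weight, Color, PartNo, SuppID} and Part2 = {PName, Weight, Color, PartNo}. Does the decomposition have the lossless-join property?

Yes

Common attributes: Part1 ∩ Part2 = {Weight, Color, PartNo}.
Closure of {Weight, Color, PartNo}: Weight → SuppID applies, adding SuppID. So (Weight, Color, PartNo)⁺ = {Weight, Color, PartNo, SuppID}.
This closure contains every attribute of Part1, so Part1 ∩ Part2 → Part1. The join is lossless.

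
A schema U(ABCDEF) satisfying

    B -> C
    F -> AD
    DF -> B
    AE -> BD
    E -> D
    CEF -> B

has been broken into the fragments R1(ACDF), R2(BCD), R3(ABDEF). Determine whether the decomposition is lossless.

Yes

Chase test. Columns are ABCDEF; row i has aⱼ where attribute j ∈ Ri, else bᵢⱼ.
Initial tableau (one row per fragment):
  row 1: a1 b12 a3 a4 b15 a6
  row 2: b21 a2 a3 a4 b25 b26
  row 3: a1 a2 b33 a4 a5 a6
Rows 2 and 3 agree on B; apply B→C and equate their C entries.
Rows 1 and 3 agree on DF; apply DF→B and equate their B entries.
Row 3 is now all distinguished symbols — the join is lossless.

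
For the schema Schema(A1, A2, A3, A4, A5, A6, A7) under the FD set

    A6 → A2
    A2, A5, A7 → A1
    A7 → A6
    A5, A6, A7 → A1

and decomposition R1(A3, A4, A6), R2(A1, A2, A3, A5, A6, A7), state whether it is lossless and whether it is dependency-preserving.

lossy but dependency-preserving

Lossless test: (A3, A6)⁺ = {A2, A3, A6}, which is a superkey of neither fragment — lossy.
Dependency preservation: every FD's attributes lie within a single fragment, so each can be enforced locally — preserved.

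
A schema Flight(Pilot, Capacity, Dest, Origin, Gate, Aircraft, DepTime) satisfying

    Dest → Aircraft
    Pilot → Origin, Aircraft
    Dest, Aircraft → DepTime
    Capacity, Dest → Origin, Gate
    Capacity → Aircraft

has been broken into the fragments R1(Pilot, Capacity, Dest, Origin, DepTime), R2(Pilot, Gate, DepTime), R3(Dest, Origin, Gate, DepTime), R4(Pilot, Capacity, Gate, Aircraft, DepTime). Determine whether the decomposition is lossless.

No

Chase test. Columns are Pilot, Capacity, Dest, Origin, Gate, Aircraft, DepTime; row i has aⱼ where attribute j ∈ Ri, else bᵢⱼ.
Initial tableau (one row per fragment):
  row 1: a1 a2 a3 a4 b15 b16 a7
  row 2: a1 b22 b23 b24 a5 b26 a7
  row 3: b31 b32 a3 a4 a5 b36 a7
  row 4: a1 a2 b43 b44 a5 a6 a7
Rows 1 and 3 agree on Dest; apply Dest→Aircraft and equate their Aircraft entries.
Rows 1 and 2 agree on Pilot; apply Pilot→Origin, Aircraft and equate their Origin, Aircraft entries.
Rows 1 and 4 agree on Pilot; apply Pilot→Origin, Aircraft and equate their Origin, Aircraft entries.
No row becomes fully distinguished — the join is lossy.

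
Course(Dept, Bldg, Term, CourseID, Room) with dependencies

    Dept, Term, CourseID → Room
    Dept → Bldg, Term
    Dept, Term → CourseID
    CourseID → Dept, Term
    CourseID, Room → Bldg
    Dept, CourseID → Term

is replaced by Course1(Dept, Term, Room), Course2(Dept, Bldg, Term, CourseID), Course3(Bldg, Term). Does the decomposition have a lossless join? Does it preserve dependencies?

Lossless test (chase): Rows 1 and 2 agree on Dept; apply Dept→Bldg, Term and equate their Bldg, Term entries. Rows 1 and 2 agree on Dept, Term; apply Dept, Term→CourseID and equate their CourseID entries. Rows 1 and 2 agree on Dept, Term, CourseID; apply Dept, Term, CourseID→Room and equate their Room entries. Row 1 is now all distinguished symbols — the join is lossless.
Dependency preservation: Dept, Term, CourseID → Room; CourseID, Room → Bldg are not contained in any single fragment, but the restricted closure of each left-hand side across the fragments still reaches the right-hand side; the remaining FDs each lie inside some fragment. All dependencies are preserved.

lossless and dependency-preserving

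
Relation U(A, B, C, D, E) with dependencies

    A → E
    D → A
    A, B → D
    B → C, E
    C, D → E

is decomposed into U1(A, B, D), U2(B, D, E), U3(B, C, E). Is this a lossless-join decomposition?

Yes

Chase test. Columns are A, B, C, D, E; row i has aⱼ where attribute j ∈ Ui, else bᵢⱼ.
Initial tableau (one row per fragment):
  row 1: a1 a2 b13 a4 b15
  row 2: b21 a2 b23 a4 a5
  row 3: b31 a2 a3 b34 a5
Rows 1 and 2 agree on D; apply D→A and equate their A entries.
Rows 1 and 2 agree on B; apply B→C, E and equate their C, E entries.
Rows 1 and 3 agree on B; apply B→C, E and equate their C, E entries.
Row 1 is now all distinguished symbols — the join is lossless.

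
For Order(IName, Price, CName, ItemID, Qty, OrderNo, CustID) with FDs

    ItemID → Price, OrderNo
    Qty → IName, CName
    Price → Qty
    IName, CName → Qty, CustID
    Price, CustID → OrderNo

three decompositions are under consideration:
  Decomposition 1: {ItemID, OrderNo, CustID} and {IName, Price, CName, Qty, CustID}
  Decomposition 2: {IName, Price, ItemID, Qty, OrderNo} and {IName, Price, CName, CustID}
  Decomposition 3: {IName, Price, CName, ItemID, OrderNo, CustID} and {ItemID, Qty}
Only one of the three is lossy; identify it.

Decomposition 1: common = {CustID}, closure = {CustID} → lossy.
Decomposition 2: common = {IName, Price}, closure = {IName, Price, CName, Qty, OrderNo, CustID} → lossless.
Decomposition 3: common = {ItemID}, closure = {IName, Price, CName, ItemID, Qty, OrderNo, CustID} → lossless.

Decomposition 1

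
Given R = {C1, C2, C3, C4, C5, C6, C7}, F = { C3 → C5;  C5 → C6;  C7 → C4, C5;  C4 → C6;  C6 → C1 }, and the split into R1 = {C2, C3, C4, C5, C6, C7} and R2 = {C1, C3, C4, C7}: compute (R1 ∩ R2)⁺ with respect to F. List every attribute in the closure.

C1, C3, C4, C5, C6, C7

R1 ∩ R2 = {C3, C4, C7}.
C3 → C5 applies, adding C5
C5 → C6 applies, adding C6
C6 → C1 applies, adding C1
Closure: {C1, C3, C4, C5, C6, C7}.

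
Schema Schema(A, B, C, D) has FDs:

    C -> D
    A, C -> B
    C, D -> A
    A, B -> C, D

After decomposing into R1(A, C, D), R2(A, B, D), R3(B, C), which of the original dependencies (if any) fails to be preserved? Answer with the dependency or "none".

A, B -> C, D

Check A, B → C, D: no single fragment contains all of {A, B, C, D}, and the restricted closure of {A, B} across the fragments never reaches {C, D}.
C → D is preserved.
A, C → B is preserved.
C, D → A is preserved.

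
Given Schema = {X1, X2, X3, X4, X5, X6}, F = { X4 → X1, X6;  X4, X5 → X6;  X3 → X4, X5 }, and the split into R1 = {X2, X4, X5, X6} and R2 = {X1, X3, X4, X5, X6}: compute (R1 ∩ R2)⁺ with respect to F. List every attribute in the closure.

R1 ∩ R2 = {X4, X5, X6}.
X4 → X1, X6 applies, adding X1
Closure: {X1, X4, X5, X6}.

X1, X4, X5, X6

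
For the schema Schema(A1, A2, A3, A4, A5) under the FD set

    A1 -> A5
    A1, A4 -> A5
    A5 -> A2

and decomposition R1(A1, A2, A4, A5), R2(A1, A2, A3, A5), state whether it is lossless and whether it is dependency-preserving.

Lossless test: (A1, A2, A5)⁺ = {A1, A2, A5}, which is a superkey of neither fragment — lossy.
Dependency preservation: every FD's attributes lie within a single fragment, so each can be enforced locally — preserved.

lossy but dependency-preserving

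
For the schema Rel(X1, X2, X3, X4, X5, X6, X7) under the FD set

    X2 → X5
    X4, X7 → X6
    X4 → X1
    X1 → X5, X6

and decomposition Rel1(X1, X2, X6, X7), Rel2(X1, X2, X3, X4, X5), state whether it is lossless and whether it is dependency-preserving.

Lossless test: (X1, X2)⁺ = {X1, X2, X5, X6}, which is a superkey of neither fragment — lossy.
Dependency preservation: X4, X7 → X6; X1 → X5, X6 are not contained in any single fragment, but the restricted closure of each left-hand side across the fragments still reaches the right-hand side; the remaining FDs each lie inside some fragment. All dependencies are preserved.

lossy but dependency-preserving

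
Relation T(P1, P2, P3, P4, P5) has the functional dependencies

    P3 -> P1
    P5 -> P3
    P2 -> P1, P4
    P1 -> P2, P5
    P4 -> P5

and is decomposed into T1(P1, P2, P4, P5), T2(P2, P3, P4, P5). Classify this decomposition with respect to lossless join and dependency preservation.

lossless and dependency-preserving

Lossless test: (P2, P4, P5)⁺ = {P1, P2, P3, P4, P5}, which contains all of one fragment — lossless.
Dependency preservation: P3 → P1 is not contained in any single fragment, but the restricted closure of its left-hand side across the fragments still reaches the right-hand side; the remaining FDs each lie inside some fragment. All dependencies are preserved.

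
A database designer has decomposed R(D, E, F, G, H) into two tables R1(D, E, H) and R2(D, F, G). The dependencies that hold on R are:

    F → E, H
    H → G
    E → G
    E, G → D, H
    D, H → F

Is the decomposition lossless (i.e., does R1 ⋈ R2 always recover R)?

Common attributes: R1 ∩ R2 = {D}.
No dependency enlarges {D}, so (D)⁺ = {D}.
The closure contains neither all of R1 = {D, E, H} nor all of R2 = {D, F, G}, so the common attributes are not a superkey of either fragment. The join is lossy.

No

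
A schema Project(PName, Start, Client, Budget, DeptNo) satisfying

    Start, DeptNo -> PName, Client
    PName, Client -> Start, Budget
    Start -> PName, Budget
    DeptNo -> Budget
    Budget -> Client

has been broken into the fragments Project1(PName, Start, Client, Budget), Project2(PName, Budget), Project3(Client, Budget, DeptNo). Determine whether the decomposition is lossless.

No

Chase test. Columns are PName, Start, Client, Budget, DeptNo; row i has aⱼ where attribute j ∈ Projecti, else bᵢⱼ.
Initial tableau (one row per fragment):
  row 1: a1 a2 a3 a4 b15
  row 2: a1 b22 b23 a4 b25
  row 3: b31 b32 a3 a4 a5
Rows 1 and 2 agree on Budget; apply Budget→Client and equate their Client entries.
Rows 1 and 2 agree on PName, Client; apply PName, Client→Start, Budget and equate their Start, Budget entries.
No row becomes fully distinguished — the join is lossy.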